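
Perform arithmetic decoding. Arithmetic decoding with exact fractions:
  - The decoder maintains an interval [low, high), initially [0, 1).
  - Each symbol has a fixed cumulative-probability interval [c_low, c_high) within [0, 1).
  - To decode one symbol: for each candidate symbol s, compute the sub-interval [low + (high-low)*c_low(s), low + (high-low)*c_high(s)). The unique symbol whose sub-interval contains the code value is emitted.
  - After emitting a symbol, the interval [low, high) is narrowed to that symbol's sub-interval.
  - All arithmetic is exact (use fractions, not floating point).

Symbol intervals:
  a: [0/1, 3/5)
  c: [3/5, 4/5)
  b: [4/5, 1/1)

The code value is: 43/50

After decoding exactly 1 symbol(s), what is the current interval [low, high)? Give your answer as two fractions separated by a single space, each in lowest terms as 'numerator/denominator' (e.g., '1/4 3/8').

Answer: 4/5 1/1

Derivation:
Step 1: interval [0/1, 1/1), width = 1/1 - 0/1 = 1/1
  'a': [0/1 + 1/1*0/1, 0/1 + 1/1*3/5) = [0/1, 3/5)
  'c': [0/1 + 1/1*3/5, 0/1 + 1/1*4/5) = [3/5, 4/5)
  'b': [0/1 + 1/1*4/5, 0/1 + 1/1*1/1) = [4/5, 1/1) <- contains code 43/50
  emit 'b', narrow to [4/5, 1/1)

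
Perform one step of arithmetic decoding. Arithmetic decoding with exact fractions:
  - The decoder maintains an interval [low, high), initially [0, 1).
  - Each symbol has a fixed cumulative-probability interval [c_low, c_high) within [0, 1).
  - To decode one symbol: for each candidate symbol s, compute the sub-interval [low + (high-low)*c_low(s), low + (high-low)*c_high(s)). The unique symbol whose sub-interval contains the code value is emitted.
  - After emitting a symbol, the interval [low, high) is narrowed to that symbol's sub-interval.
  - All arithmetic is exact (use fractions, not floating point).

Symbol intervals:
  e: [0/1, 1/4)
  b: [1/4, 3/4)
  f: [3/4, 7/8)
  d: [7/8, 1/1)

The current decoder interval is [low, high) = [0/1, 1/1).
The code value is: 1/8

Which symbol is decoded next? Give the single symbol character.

Interval width = high − low = 1/1 − 0/1 = 1/1
Scaled code = (code − low) / width = (1/8 − 0/1) / 1/1 = 1/8
  e: [0/1, 1/4) ← scaled code falls here ✓
  b: [1/4, 3/4) 
  f: [3/4, 7/8) 
  d: [7/8, 1/1) 

Answer: e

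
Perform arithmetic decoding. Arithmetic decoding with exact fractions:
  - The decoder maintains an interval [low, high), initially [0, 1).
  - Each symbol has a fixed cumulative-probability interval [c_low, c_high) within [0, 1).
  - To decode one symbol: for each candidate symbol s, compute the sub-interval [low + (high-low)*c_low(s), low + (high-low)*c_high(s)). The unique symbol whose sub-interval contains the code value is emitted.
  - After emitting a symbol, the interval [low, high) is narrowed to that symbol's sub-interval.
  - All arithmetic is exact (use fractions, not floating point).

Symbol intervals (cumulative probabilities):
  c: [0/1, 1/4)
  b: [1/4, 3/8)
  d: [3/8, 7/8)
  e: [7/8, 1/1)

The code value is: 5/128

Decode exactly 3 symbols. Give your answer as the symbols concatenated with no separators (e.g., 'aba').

Step 1: interval [0/1, 1/1), width = 1/1 - 0/1 = 1/1
  'c': [0/1 + 1/1*0/1, 0/1 + 1/1*1/4) = [0/1, 1/4) <- contains code 5/128
  'b': [0/1 + 1/1*1/4, 0/1 + 1/1*3/8) = [1/4, 3/8)
  'd': [0/1 + 1/1*3/8, 0/1 + 1/1*7/8) = [3/8, 7/8)
  'e': [0/1 + 1/1*7/8, 0/1 + 1/1*1/1) = [7/8, 1/1)
  emit 'c', narrow to [0/1, 1/4)
Step 2: interval [0/1, 1/4), width = 1/4 - 0/1 = 1/4
  'c': [0/1 + 1/4*0/1, 0/1 + 1/4*1/4) = [0/1, 1/16) <- contains code 5/128
  'b': [0/1 + 1/4*1/4, 0/1 + 1/4*3/8) = [1/16, 3/32)
  'd': [0/1 + 1/4*3/8, 0/1 + 1/4*7/8) = [3/32, 7/32)
  'e': [0/1 + 1/4*7/8, 0/1 + 1/4*1/1) = [7/32, 1/4)
  emit 'c', narrow to [0/1, 1/16)
Step 3: interval [0/1, 1/16), width = 1/16 - 0/1 = 1/16
  'c': [0/1 + 1/16*0/1, 0/1 + 1/16*1/4) = [0/1, 1/64)
  'b': [0/1 + 1/16*1/4, 0/1 + 1/16*3/8) = [1/64, 3/128)
  'd': [0/1 + 1/16*3/8, 0/1 + 1/16*7/8) = [3/128, 7/128) <- contains code 5/128
  'e': [0/1 + 1/16*7/8, 0/1 + 1/16*1/1) = [7/128, 1/16)
  emit 'd', narrow to [3/128, 7/128)

Answer: ccd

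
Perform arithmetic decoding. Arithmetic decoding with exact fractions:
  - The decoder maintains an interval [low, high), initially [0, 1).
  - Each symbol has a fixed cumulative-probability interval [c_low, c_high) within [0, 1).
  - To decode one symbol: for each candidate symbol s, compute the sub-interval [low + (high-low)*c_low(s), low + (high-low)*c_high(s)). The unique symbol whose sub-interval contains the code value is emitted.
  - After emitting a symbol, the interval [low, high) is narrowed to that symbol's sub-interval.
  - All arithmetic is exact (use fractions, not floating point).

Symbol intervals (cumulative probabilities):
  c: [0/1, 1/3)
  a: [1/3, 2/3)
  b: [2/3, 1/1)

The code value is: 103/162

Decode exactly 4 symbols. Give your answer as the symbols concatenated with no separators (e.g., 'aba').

Answer: abbc

Derivation:
Step 1: interval [0/1, 1/1), width = 1/1 - 0/1 = 1/1
  'c': [0/1 + 1/1*0/1, 0/1 + 1/1*1/3) = [0/1, 1/3)
  'a': [0/1 + 1/1*1/3, 0/1 + 1/1*2/3) = [1/3, 2/3) <- contains code 103/162
  'b': [0/1 + 1/1*2/3, 0/1 + 1/1*1/1) = [2/3, 1/1)
  emit 'a', narrow to [1/3, 2/3)
Step 2: interval [1/3, 2/3), width = 2/3 - 1/3 = 1/3
  'c': [1/3 + 1/3*0/1, 1/3 + 1/3*1/3) = [1/3, 4/9)
  'a': [1/3 + 1/3*1/3, 1/3 + 1/3*2/3) = [4/9, 5/9)
  'b': [1/3 + 1/3*2/3, 1/3 + 1/3*1/1) = [5/9, 2/3) <- contains code 103/162
  emit 'b', narrow to [5/9, 2/3)
Step 3: interval [5/9, 2/3), width = 2/3 - 5/9 = 1/9
  'c': [5/9 + 1/9*0/1, 5/9 + 1/9*1/3) = [5/9, 16/27)
  'a': [5/9 + 1/9*1/3, 5/9 + 1/9*2/3) = [16/27, 17/27)
  'b': [5/9 + 1/9*2/3, 5/9 + 1/9*1/1) = [17/27, 2/3) <- contains code 103/162
  emit 'b', narrow to [17/27, 2/3)
Step 4: interval [17/27, 2/3), width = 2/3 - 17/27 = 1/27
  'c': [17/27 + 1/27*0/1, 17/27 + 1/27*1/3) = [17/27, 52/81) <- contains code 103/162
  'a': [17/27 + 1/27*1/3, 17/27 + 1/27*2/3) = [52/81, 53/81)
  'b': [17/27 + 1/27*2/3, 17/27 + 1/27*1/1) = [53/81, 2/3)
  emit 'c', narrow to [17/27, 52/81)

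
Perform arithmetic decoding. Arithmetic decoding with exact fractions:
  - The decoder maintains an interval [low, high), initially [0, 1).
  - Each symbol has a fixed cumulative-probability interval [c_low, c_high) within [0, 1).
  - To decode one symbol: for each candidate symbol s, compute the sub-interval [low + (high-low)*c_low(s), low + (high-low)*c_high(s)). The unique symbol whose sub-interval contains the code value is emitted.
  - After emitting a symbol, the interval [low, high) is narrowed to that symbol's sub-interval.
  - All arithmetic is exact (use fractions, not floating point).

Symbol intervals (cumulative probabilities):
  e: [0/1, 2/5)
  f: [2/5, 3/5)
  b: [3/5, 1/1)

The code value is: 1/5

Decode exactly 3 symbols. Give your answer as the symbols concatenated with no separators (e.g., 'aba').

Step 1: interval [0/1, 1/1), width = 1/1 - 0/1 = 1/1
  'e': [0/1 + 1/1*0/1, 0/1 + 1/1*2/5) = [0/1, 2/5) <- contains code 1/5
  'f': [0/1 + 1/1*2/5, 0/1 + 1/1*3/5) = [2/5, 3/5)
  'b': [0/1 + 1/1*3/5, 0/1 + 1/1*1/1) = [3/5, 1/1)
  emit 'e', narrow to [0/1, 2/5)
Step 2: interval [0/1, 2/5), width = 2/5 - 0/1 = 2/5
  'e': [0/1 + 2/5*0/1, 0/1 + 2/5*2/5) = [0/1, 4/25)
  'f': [0/1 + 2/5*2/5, 0/1 + 2/5*3/5) = [4/25, 6/25) <- contains code 1/5
  'b': [0/1 + 2/5*3/5, 0/1 + 2/5*1/1) = [6/25, 2/5)
  emit 'f', narrow to [4/25, 6/25)
Step 3: interval [4/25, 6/25), width = 6/25 - 4/25 = 2/25
  'e': [4/25 + 2/25*0/1, 4/25 + 2/25*2/5) = [4/25, 24/125)
  'f': [4/25 + 2/25*2/5, 4/25 + 2/25*3/5) = [24/125, 26/125) <- contains code 1/5
  'b': [4/25 + 2/25*3/5, 4/25 + 2/25*1/1) = [26/125, 6/25)
  emit 'f', narrow to [24/125, 26/125)

Answer: eff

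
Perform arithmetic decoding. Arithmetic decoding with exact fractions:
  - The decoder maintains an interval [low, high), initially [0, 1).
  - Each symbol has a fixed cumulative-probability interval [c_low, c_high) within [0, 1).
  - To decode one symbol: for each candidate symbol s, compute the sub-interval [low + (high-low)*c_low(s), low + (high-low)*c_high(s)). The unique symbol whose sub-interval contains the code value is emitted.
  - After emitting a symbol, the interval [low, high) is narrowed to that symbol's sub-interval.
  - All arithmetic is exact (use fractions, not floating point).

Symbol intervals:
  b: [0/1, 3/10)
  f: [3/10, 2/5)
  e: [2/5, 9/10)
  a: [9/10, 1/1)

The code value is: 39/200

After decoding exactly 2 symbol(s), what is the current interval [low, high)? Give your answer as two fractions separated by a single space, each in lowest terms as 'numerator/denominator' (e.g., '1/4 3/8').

Answer: 3/25 27/100

Derivation:
Step 1: interval [0/1, 1/1), width = 1/1 - 0/1 = 1/1
  'b': [0/1 + 1/1*0/1, 0/1 + 1/1*3/10) = [0/1, 3/10) <- contains code 39/200
  'f': [0/1 + 1/1*3/10, 0/1 + 1/1*2/5) = [3/10, 2/5)
  'e': [0/1 + 1/1*2/5, 0/1 + 1/1*9/10) = [2/5, 9/10)
  'a': [0/1 + 1/1*9/10, 0/1 + 1/1*1/1) = [9/10, 1/1)
  emit 'b', narrow to [0/1, 3/10)
Step 2: interval [0/1, 3/10), width = 3/10 - 0/1 = 3/10
  'b': [0/1 + 3/10*0/1, 0/1 + 3/10*3/10) = [0/1, 9/100)
  'f': [0/1 + 3/10*3/10, 0/1 + 3/10*2/5) = [9/100, 3/25)
  'e': [0/1 + 3/10*2/5, 0/1 + 3/10*9/10) = [3/25, 27/100) <- contains code 39/200
  'a': [0/1 + 3/10*9/10, 0/1 + 3/10*1/1) = [27/100, 3/10)
  emit 'e', narrow to [3/25, 27/100)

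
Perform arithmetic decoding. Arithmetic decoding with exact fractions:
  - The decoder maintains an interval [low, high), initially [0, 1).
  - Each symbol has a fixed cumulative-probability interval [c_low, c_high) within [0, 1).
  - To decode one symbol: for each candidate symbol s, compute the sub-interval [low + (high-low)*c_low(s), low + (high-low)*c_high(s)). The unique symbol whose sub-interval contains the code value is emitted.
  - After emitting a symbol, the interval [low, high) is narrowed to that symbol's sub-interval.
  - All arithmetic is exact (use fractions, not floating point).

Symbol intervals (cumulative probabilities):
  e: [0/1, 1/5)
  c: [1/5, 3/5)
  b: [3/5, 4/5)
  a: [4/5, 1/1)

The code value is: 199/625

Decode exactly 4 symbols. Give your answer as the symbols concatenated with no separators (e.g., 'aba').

Answer: ccce

Derivation:
Step 1: interval [0/1, 1/1), width = 1/1 - 0/1 = 1/1
  'e': [0/1 + 1/1*0/1, 0/1 + 1/1*1/5) = [0/1, 1/5)
  'c': [0/1 + 1/1*1/5, 0/1 + 1/1*3/5) = [1/5, 3/5) <- contains code 199/625
  'b': [0/1 + 1/1*3/5, 0/1 + 1/1*4/5) = [3/5, 4/5)
  'a': [0/1 + 1/1*4/5, 0/1 + 1/1*1/1) = [4/5, 1/1)
  emit 'c', narrow to [1/5, 3/5)
Step 2: interval [1/5, 3/5), width = 3/5 - 1/5 = 2/5
  'e': [1/5 + 2/5*0/1, 1/5 + 2/5*1/5) = [1/5, 7/25)
  'c': [1/5 + 2/5*1/5, 1/5 + 2/5*3/5) = [7/25, 11/25) <- contains code 199/625
  'b': [1/5 + 2/5*3/5, 1/5 + 2/5*4/5) = [11/25, 13/25)
  'a': [1/5 + 2/5*4/5, 1/5 + 2/5*1/1) = [13/25, 3/5)
  emit 'c', narrow to [7/25, 11/25)
Step 3: interval [7/25, 11/25), width = 11/25 - 7/25 = 4/25
  'e': [7/25 + 4/25*0/1, 7/25 + 4/25*1/5) = [7/25, 39/125)
  'c': [7/25 + 4/25*1/5, 7/25 + 4/25*3/5) = [39/125, 47/125) <- contains code 199/625
  'b': [7/25 + 4/25*3/5, 7/25 + 4/25*4/5) = [47/125, 51/125)
  'a': [7/25 + 4/25*4/5, 7/25 + 4/25*1/1) = [51/125, 11/25)
  emit 'c', narrow to [39/125, 47/125)
Step 4: interval [39/125, 47/125), width = 47/125 - 39/125 = 8/125
  'e': [39/125 + 8/125*0/1, 39/125 + 8/125*1/5) = [39/125, 203/625) <- contains code 199/625
  'c': [39/125 + 8/125*1/5, 39/125 + 8/125*3/5) = [203/625, 219/625)
  'b': [39/125 + 8/125*3/5, 39/125 + 8/125*4/5) = [219/625, 227/625)
  'a': [39/125 + 8/125*4/5, 39/125 + 8/125*1/1) = [227/625, 47/125)
  emit 'e', narrow to [39/125, 203/625)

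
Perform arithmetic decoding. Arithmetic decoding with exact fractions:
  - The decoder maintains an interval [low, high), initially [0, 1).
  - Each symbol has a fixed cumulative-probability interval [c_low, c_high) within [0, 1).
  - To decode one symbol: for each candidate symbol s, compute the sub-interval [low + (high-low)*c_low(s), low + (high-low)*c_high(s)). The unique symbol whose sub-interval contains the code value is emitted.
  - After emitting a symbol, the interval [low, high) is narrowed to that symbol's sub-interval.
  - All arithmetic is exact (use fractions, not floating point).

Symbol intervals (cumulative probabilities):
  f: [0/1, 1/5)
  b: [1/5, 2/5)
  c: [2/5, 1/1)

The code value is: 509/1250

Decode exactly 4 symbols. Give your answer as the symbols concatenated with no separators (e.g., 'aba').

Step 1: interval [0/1, 1/1), width = 1/1 - 0/1 = 1/1
  'f': [0/1 + 1/1*0/1, 0/1 + 1/1*1/5) = [0/1, 1/5)
  'b': [0/1 + 1/1*1/5, 0/1 + 1/1*2/5) = [1/5, 2/5)
  'c': [0/1 + 1/1*2/5, 0/1 + 1/1*1/1) = [2/5, 1/1) <- contains code 509/1250
  emit 'c', narrow to [2/5, 1/1)
Step 2: interval [2/5, 1/1), width = 1/1 - 2/5 = 3/5
  'f': [2/5 + 3/5*0/1, 2/5 + 3/5*1/5) = [2/5, 13/25) <- contains code 509/1250
  'b': [2/5 + 3/5*1/5, 2/5 + 3/5*2/5) = [13/25, 16/25)
  'c': [2/5 + 3/5*2/5, 2/5 + 3/5*1/1) = [16/25, 1/1)
  emit 'f', narrow to [2/5, 13/25)
Step 3: interval [2/5, 13/25), width = 13/25 - 2/5 = 3/25
  'f': [2/5 + 3/25*0/1, 2/5 + 3/25*1/5) = [2/5, 53/125) <- contains code 509/1250
  'b': [2/5 + 3/25*1/5, 2/5 + 3/25*2/5) = [53/125, 56/125)
  'c': [2/5 + 3/25*2/5, 2/5 + 3/25*1/1) = [56/125, 13/25)
  emit 'f', narrow to [2/5, 53/125)
Step 4: interval [2/5, 53/125), width = 53/125 - 2/5 = 3/125
  'f': [2/5 + 3/125*0/1, 2/5 + 3/125*1/5) = [2/5, 253/625)
  'b': [2/5 + 3/125*1/5, 2/5 + 3/125*2/5) = [253/625, 256/625) <- contains code 509/1250
  'c': [2/5 + 3/125*2/5, 2/5 + 3/125*1/1) = [256/625, 53/125)
  emit 'b', narrow to [253/625, 256/625)

Answer: cffb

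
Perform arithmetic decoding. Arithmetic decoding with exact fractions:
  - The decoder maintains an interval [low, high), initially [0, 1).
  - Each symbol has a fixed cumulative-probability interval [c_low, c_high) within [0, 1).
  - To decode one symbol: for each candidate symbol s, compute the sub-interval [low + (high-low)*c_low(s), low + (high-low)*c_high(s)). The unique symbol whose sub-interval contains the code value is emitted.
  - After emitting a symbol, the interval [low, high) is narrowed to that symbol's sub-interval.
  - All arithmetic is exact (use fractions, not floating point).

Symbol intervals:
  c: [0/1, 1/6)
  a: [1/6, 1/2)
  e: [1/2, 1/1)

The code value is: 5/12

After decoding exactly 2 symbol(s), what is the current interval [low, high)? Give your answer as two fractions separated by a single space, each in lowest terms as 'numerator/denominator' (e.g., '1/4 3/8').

Answer: 1/3 1/2

Derivation:
Step 1: interval [0/1, 1/1), width = 1/1 - 0/1 = 1/1
  'c': [0/1 + 1/1*0/1, 0/1 + 1/1*1/6) = [0/1, 1/6)
  'a': [0/1 + 1/1*1/6, 0/1 + 1/1*1/2) = [1/6, 1/2) <- contains code 5/12
  'e': [0/1 + 1/1*1/2, 0/1 + 1/1*1/1) = [1/2, 1/1)
  emit 'a', narrow to [1/6, 1/2)
Step 2: interval [1/6, 1/2), width = 1/2 - 1/6 = 1/3
  'c': [1/6 + 1/3*0/1, 1/6 + 1/3*1/6) = [1/6, 2/9)
  'a': [1/6 + 1/3*1/6, 1/6 + 1/3*1/2) = [2/9, 1/3)
  'e': [1/6 + 1/3*1/2, 1/6 + 1/3*1/1) = [1/3, 1/2) <- contains code 5/12
  emit 'e', narrow to [1/3, 1/2)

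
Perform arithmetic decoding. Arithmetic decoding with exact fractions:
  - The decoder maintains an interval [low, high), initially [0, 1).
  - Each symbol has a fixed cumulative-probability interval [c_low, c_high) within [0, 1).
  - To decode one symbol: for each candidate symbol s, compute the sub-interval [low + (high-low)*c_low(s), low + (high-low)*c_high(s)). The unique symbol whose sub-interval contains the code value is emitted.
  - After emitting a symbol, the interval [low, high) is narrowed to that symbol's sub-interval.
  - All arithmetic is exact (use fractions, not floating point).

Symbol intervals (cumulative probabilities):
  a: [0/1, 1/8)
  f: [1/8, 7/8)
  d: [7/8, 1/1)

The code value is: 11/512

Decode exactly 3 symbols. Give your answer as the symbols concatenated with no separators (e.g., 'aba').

Answer: afa

Derivation:
Step 1: interval [0/1, 1/1), width = 1/1 - 0/1 = 1/1
  'a': [0/1 + 1/1*0/1, 0/1 + 1/1*1/8) = [0/1, 1/8) <- contains code 11/512
  'f': [0/1 + 1/1*1/8, 0/1 + 1/1*7/8) = [1/8, 7/8)
  'd': [0/1 + 1/1*7/8, 0/1 + 1/1*1/1) = [7/8, 1/1)
  emit 'a', narrow to [0/1, 1/8)
Step 2: interval [0/1, 1/8), width = 1/8 - 0/1 = 1/8
  'a': [0/1 + 1/8*0/1, 0/1 + 1/8*1/8) = [0/1, 1/64)
  'f': [0/1 + 1/8*1/8, 0/1 + 1/8*7/8) = [1/64, 7/64) <- contains code 11/512
  'd': [0/1 + 1/8*7/8, 0/1 + 1/8*1/1) = [7/64, 1/8)
  emit 'f', narrow to [1/64, 7/64)
Step 3: interval [1/64, 7/64), width = 7/64 - 1/64 = 3/32
  'a': [1/64 + 3/32*0/1, 1/64 + 3/32*1/8) = [1/64, 7/256) <- contains code 11/512
  'f': [1/64 + 3/32*1/8, 1/64 + 3/32*7/8) = [7/256, 25/256)
  'd': [1/64 + 3/32*7/8, 1/64 + 3/32*1/1) = [25/256, 7/64)
  emit 'a', narrow to [1/64, 7/256)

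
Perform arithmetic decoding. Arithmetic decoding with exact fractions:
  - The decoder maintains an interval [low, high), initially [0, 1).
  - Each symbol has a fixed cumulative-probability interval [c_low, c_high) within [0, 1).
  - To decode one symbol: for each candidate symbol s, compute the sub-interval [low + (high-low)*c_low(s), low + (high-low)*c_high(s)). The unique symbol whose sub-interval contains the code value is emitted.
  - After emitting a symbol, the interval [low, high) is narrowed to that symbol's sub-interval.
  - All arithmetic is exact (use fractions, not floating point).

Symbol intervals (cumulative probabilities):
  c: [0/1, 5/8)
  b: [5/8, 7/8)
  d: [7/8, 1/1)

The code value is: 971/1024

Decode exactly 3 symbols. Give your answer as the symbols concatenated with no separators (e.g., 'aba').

Step 1: interval [0/1, 1/1), width = 1/1 - 0/1 = 1/1
  'c': [0/1 + 1/1*0/1, 0/1 + 1/1*5/8) = [0/1, 5/8)
  'b': [0/1 + 1/1*5/8, 0/1 + 1/1*7/8) = [5/8, 7/8)
  'd': [0/1 + 1/1*7/8, 0/1 + 1/1*1/1) = [7/8, 1/1) <- contains code 971/1024
  emit 'd', narrow to [7/8, 1/1)
Step 2: interval [7/8, 1/1), width = 1/1 - 7/8 = 1/8
  'c': [7/8 + 1/8*0/1, 7/8 + 1/8*5/8) = [7/8, 61/64) <- contains code 971/1024
  'b': [7/8 + 1/8*5/8, 7/8 + 1/8*7/8) = [61/64, 63/64)
  'd': [7/8 + 1/8*7/8, 7/8 + 1/8*1/1) = [63/64, 1/1)
  emit 'c', narrow to [7/8, 61/64)
Step 3: interval [7/8, 61/64), width = 61/64 - 7/8 = 5/64
  'c': [7/8 + 5/64*0/1, 7/8 + 5/64*5/8) = [7/8, 473/512)
  'b': [7/8 + 5/64*5/8, 7/8 + 5/64*7/8) = [473/512, 483/512)
  'd': [7/8 + 5/64*7/8, 7/8 + 5/64*1/1) = [483/512, 61/64) <- contains code 971/1024
  emit 'd', narrow to [483/512, 61/64)

Answer: dcd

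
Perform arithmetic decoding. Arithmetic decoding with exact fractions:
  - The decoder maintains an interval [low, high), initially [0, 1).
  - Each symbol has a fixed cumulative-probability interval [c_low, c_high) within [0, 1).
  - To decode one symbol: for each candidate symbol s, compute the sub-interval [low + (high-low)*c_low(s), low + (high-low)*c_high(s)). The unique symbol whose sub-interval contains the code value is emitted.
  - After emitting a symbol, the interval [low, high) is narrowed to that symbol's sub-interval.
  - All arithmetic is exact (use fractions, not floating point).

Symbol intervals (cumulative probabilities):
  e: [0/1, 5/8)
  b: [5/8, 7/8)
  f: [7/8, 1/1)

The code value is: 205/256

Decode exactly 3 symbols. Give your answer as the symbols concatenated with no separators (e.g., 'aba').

Answer: bbe

Derivation:
Step 1: interval [0/1, 1/1), width = 1/1 - 0/1 = 1/1
  'e': [0/1 + 1/1*0/1, 0/1 + 1/1*5/8) = [0/1, 5/8)
  'b': [0/1 + 1/1*5/8, 0/1 + 1/1*7/8) = [5/8, 7/8) <- contains code 205/256
  'f': [0/1 + 1/1*7/8, 0/1 + 1/1*1/1) = [7/8, 1/1)
  emit 'b', narrow to [5/8, 7/8)
Step 2: interval [5/8, 7/8), width = 7/8 - 5/8 = 1/4
  'e': [5/8 + 1/4*0/1, 5/8 + 1/4*5/8) = [5/8, 25/32)
  'b': [5/8 + 1/4*5/8, 5/8 + 1/4*7/8) = [25/32, 27/32) <- contains code 205/256
  'f': [5/8 + 1/4*7/8, 5/8 + 1/4*1/1) = [27/32, 7/8)
  emit 'b', narrow to [25/32, 27/32)
Step 3: interval [25/32, 27/32), width = 27/32 - 25/32 = 1/16
  'e': [25/32 + 1/16*0/1, 25/32 + 1/16*5/8) = [25/32, 105/128) <- contains code 205/256
  'b': [25/32 + 1/16*5/8, 25/32 + 1/16*7/8) = [105/128, 107/128)
  'f': [25/32 + 1/16*7/8, 25/32 + 1/16*1/1) = [107/128, 27/32)
  emit 'e', narrow to [25/32, 105/128)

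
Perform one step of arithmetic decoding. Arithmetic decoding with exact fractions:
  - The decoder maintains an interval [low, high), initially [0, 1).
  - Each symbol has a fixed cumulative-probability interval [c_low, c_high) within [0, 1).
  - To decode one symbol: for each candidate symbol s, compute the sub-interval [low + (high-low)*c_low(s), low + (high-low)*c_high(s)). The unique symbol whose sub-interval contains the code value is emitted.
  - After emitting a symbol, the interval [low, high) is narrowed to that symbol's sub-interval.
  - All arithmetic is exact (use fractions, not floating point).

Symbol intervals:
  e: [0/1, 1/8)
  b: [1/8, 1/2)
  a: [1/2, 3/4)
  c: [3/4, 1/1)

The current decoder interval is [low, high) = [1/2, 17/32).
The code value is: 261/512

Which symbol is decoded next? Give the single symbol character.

Interval width = high − low = 17/32 − 1/2 = 1/32
Scaled code = (code − low) / width = (261/512 − 1/2) / 1/32 = 5/16
  e: [0/1, 1/8) 
  b: [1/8, 1/2) ← scaled code falls here ✓
  a: [1/2, 3/4) 
  c: [3/4, 1/1) 

Answer: b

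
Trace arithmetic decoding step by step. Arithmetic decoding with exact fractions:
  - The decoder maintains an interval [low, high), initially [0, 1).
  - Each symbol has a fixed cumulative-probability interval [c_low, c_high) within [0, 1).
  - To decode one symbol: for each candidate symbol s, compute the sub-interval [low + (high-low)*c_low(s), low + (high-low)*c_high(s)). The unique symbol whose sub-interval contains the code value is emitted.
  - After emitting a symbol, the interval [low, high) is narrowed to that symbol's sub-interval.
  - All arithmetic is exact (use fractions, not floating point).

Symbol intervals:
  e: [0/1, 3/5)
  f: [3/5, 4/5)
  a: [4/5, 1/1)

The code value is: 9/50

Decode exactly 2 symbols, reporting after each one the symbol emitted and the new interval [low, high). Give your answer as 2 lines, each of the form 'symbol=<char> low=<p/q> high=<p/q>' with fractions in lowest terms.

Answer: symbol=e low=0/1 high=3/5
symbol=e low=0/1 high=9/25

Derivation:
Step 1: interval [0/1, 1/1), width = 1/1 - 0/1 = 1/1
  'e': [0/1 + 1/1*0/1, 0/1 + 1/1*3/5) = [0/1, 3/5) <- contains code 9/50
  'f': [0/1 + 1/1*3/5, 0/1 + 1/1*4/5) = [3/5, 4/5)
  'a': [0/1 + 1/1*4/5, 0/1 + 1/1*1/1) = [4/5, 1/1)
  emit 'e', narrow to [0/1, 3/5)
Step 2: interval [0/1, 3/5), width = 3/5 - 0/1 = 3/5
  'e': [0/1 + 3/5*0/1, 0/1 + 3/5*3/5) = [0/1, 9/25) <- contains code 9/50
  'f': [0/1 + 3/5*3/5, 0/1 + 3/5*4/5) = [9/25, 12/25)
  'a': [0/1 + 3/5*4/5, 0/1 + 3/5*1/1) = [12/25, 3/5)
  emit 'e', narrow to [0/1, 9/25)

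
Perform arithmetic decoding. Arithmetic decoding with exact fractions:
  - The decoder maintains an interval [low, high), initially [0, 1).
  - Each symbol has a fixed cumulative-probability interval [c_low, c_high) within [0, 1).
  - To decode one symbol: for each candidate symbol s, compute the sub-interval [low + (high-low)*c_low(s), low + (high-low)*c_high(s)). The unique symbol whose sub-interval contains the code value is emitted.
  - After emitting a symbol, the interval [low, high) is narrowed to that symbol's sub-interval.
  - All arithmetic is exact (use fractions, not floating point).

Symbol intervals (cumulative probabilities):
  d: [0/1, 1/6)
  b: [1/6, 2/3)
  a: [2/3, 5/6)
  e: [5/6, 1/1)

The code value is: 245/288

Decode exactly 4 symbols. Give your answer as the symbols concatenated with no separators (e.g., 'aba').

Answer: edbe

Derivation:
Step 1: interval [0/1, 1/1), width = 1/1 - 0/1 = 1/1
  'd': [0/1 + 1/1*0/1, 0/1 + 1/1*1/6) = [0/1, 1/6)
  'b': [0/1 + 1/1*1/6, 0/1 + 1/1*2/3) = [1/6, 2/3)
  'a': [0/1 + 1/1*2/3, 0/1 + 1/1*5/6) = [2/3, 5/6)
  'e': [0/1 + 1/1*5/6, 0/1 + 1/1*1/1) = [5/6, 1/1) <- contains code 245/288
  emit 'e', narrow to [5/6, 1/1)
Step 2: interval [5/6, 1/1), width = 1/1 - 5/6 = 1/6
  'd': [5/6 + 1/6*0/1, 5/6 + 1/6*1/6) = [5/6, 31/36) <- contains code 245/288
  'b': [5/6 + 1/6*1/6, 5/6 + 1/6*2/3) = [31/36, 17/18)
  'a': [5/6 + 1/6*2/3, 5/6 + 1/6*5/6) = [17/18, 35/36)
  'e': [5/6 + 1/6*5/6, 5/6 + 1/6*1/1) = [35/36, 1/1)
  emit 'd', narrow to [5/6, 31/36)
Step 3: interval [5/6, 31/36), width = 31/36 - 5/6 = 1/36
  'd': [5/6 + 1/36*0/1, 5/6 + 1/36*1/6) = [5/6, 181/216)
  'b': [5/6 + 1/36*1/6, 5/6 + 1/36*2/3) = [181/216, 23/27) <- contains code 245/288
  'a': [5/6 + 1/36*2/3, 5/6 + 1/36*5/6) = [23/27, 185/216)
  'e': [5/6 + 1/36*5/6, 5/6 + 1/36*1/1) = [185/216, 31/36)
  emit 'b', narrow to [181/216, 23/27)
Step 4: interval [181/216, 23/27), width = 23/27 - 181/216 = 1/72
  'd': [181/216 + 1/72*0/1, 181/216 + 1/72*1/6) = [181/216, 121/144)
  'b': [181/216 + 1/72*1/6, 181/216 + 1/72*2/3) = [121/144, 61/72)
  'a': [181/216 + 1/72*2/3, 181/216 + 1/72*5/6) = [61/72, 367/432)
  'e': [181/216 + 1/72*5/6, 181/216 + 1/72*1/1) = [367/432, 23/27) <- contains code 245/288
  emit 'e', narrow to [367/432, 23/27)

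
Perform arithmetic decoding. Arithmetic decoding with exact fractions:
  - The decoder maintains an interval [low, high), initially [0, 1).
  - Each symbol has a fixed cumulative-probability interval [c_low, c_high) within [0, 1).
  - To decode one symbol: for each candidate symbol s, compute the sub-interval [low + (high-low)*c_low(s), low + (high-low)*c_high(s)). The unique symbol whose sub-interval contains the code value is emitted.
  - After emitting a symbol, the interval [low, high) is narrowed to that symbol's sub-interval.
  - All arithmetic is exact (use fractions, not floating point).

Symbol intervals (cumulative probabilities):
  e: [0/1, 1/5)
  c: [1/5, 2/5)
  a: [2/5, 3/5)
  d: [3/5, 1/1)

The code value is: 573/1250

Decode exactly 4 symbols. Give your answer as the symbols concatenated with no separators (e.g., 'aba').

Step 1: interval [0/1, 1/1), width = 1/1 - 0/1 = 1/1
  'e': [0/1 + 1/1*0/1, 0/1 + 1/1*1/5) = [0/1, 1/5)
  'c': [0/1 + 1/1*1/5, 0/1 + 1/1*2/5) = [1/5, 2/5)
  'a': [0/1 + 1/1*2/5, 0/1 + 1/1*3/5) = [2/5, 3/5) <- contains code 573/1250
  'd': [0/1 + 1/1*3/5, 0/1 + 1/1*1/1) = [3/5, 1/1)
  emit 'a', narrow to [2/5, 3/5)
Step 2: interval [2/5, 3/5), width = 3/5 - 2/5 = 1/5
  'e': [2/5 + 1/5*0/1, 2/5 + 1/5*1/5) = [2/5, 11/25)
  'c': [2/5 + 1/5*1/5, 2/5 + 1/5*2/5) = [11/25, 12/25) <- contains code 573/1250
  'a': [2/5 + 1/5*2/5, 2/5 + 1/5*3/5) = [12/25, 13/25)
  'd': [2/5 + 1/5*3/5, 2/5 + 1/5*1/1) = [13/25, 3/5)
  emit 'c', narrow to [11/25, 12/25)
Step 3: interval [11/25, 12/25), width = 12/25 - 11/25 = 1/25
  'e': [11/25 + 1/25*0/1, 11/25 + 1/25*1/5) = [11/25, 56/125)
  'c': [11/25 + 1/25*1/5, 11/25 + 1/25*2/5) = [56/125, 57/125)
  'a': [11/25 + 1/25*2/5, 11/25 + 1/25*3/5) = [57/125, 58/125) <- contains code 573/1250
  'd': [11/25 + 1/25*3/5, 11/25 + 1/25*1/1) = [58/125, 12/25)
  emit 'a', narrow to [57/125, 58/125)
Step 4: interval [57/125, 58/125), width = 58/125 - 57/125 = 1/125
  'e': [57/125 + 1/125*0/1, 57/125 + 1/125*1/5) = [57/125, 286/625)
  'c': [57/125 + 1/125*1/5, 57/125 + 1/125*2/5) = [286/625, 287/625) <- contains code 573/1250
  'a': [57/125 + 1/125*2/5, 57/125 + 1/125*3/5) = [287/625, 288/625)
  'd': [57/125 + 1/125*3/5, 57/125 + 1/125*1/1) = [288/625, 58/125)
  emit 'c', narrow to [286/625, 287/625)

Answer: acac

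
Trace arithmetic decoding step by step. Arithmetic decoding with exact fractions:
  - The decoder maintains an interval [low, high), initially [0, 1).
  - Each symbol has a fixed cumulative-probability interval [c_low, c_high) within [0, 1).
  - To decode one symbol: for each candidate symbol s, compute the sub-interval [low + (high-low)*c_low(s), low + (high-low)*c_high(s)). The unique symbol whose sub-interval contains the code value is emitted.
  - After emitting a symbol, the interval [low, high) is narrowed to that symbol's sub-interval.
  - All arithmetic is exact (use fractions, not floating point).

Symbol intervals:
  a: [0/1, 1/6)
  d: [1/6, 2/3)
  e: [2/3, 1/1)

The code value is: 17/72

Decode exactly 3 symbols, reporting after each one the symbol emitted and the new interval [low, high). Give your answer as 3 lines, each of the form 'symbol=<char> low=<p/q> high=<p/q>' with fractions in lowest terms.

Step 1: interval [0/1, 1/1), width = 1/1 - 0/1 = 1/1
  'a': [0/1 + 1/1*0/1, 0/1 + 1/1*1/6) = [0/1, 1/6)
  'd': [0/1 + 1/1*1/6, 0/1 + 1/1*2/3) = [1/6, 2/3) <- contains code 17/72
  'e': [0/1 + 1/1*2/3, 0/1 + 1/1*1/1) = [2/3, 1/1)
  emit 'd', narrow to [1/6, 2/3)
Step 2: interval [1/6, 2/3), width = 2/3 - 1/6 = 1/2
  'a': [1/6 + 1/2*0/1, 1/6 + 1/2*1/6) = [1/6, 1/4) <- contains code 17/72
  'd': [1/6 + 1/2*1/6, 1/6 + 1/2*2/3) = [1/4, 1/2)
  'e': [1/6 + 1/2*2/3, 1/6 + 1/2*1/1) = [1/2, 2/3)
  emit 'a', narrow to [1/6, 1/4)
Step 3: interval [1/6, 1/4), width = 1/4 - 1/6 = 1/12
  'a': [1/6 + 1/12*0/1, 1/6 + 1/12*1/6) = [1/6, 13/72)
  'd': [1/6 + 1/12*1/6, 1/6 + 1/12*2/3) = [13/72, 2/9)
  'e': [1/6 + 1/12*2/3, 1/6 + 1/12*1/1) = [2/9, 1/4) <- contains code 17/72
  emit 'e', narrow to [2/9, 1/4)

Answer: symbol=d low=1/6 high=2/3
symbol=a low=1/6 high=1/4
symbol=e low=2/9 high=1/4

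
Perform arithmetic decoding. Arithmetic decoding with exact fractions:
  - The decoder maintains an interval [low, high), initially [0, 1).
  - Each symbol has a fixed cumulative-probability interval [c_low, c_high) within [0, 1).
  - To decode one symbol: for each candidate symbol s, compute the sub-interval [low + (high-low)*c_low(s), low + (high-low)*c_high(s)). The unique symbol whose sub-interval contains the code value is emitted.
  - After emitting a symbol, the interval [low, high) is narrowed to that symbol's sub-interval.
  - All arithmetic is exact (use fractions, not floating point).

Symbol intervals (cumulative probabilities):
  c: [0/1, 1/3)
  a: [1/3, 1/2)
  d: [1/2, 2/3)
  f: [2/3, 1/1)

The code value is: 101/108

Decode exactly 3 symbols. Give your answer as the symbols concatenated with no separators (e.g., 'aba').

Answer: ffa

Derivation:
Step 1: interval [0/1, 1/1), width = 1/1 - 0/1 = 1/1
  'c': [0/1 + 1/1*0/1, 0/1 + 1/1*1/3) = [0/1, 1/3)
  'a': [0/1 + 1/1*1/3, 0/1 + 1/1*1/2) = [1/3, 1/2)
  'd': [0/1 + 1/1*1/2, 0/1 + 1/1*2/3) = [1/2, 2/3)
  'f': [0/1 + 1/1*2/3, 0/1 + 1/1*1/1) = [2/3, 1/1) <- contains code 101/108
  emit 'f', narrow to [2/3, 1/1)
Step 2: interval [2/3, 1/1), width = 1/1 - 2/3 = 1/3
  'c': [2/3 + 1/3*0/1, 2/3 + 1/3*1/3) = [2/3, 7/9)
  'a': [2/3 + 1/3*1/3, 2/3 + 1/3*1/2) = [7/9, 5/6)
  'd': [2/3 + 1/3*1/2, 2/3 + 1/3*2/3) = [5/6, 8/9)
  'f': [2/3 + 1/3*2/3, 2/3 + 1/3*1/1) = [8/9, 1/1) <- contains code 101/108
  emit 'f', narrow to [8/9, 1/1)
Step 3: interval [8/9, 1/1), width = 1/1 - 8/9 = 1/9
  'c': [8/9 + 1/9*0/1, 8/9 + 1/9*1/3) = [8/9, 25/27)
  'a': [8/9 + 1/9*1/3, 8/9 + 1/9*1/2) = [25/27, 17/18) <- contains code 101/108
  'd': [8/9 + 1/9*1/2, 8/9 + 1/9*2/3) = [17/18, 26/27)
  'f': [8/9 + 1/9*2/3, 8/9 + 1/9*1/1) = [26/27, 1/1)
  emit 'a', narrow to [25/27, 17/18)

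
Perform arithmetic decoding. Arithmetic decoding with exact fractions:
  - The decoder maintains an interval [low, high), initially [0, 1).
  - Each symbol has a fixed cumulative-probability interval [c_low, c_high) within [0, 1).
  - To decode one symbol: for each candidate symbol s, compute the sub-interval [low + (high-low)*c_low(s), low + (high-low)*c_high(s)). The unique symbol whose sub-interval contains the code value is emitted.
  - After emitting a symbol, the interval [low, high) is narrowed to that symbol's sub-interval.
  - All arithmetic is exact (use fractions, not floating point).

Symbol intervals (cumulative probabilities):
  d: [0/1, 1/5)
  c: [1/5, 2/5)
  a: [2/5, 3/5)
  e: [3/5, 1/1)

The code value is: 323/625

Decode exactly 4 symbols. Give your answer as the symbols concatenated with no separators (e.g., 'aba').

Step 1: interval [0/1, 1/1), width = 1/1 - 0/1 = 1/1
  'd': [0/1 + 1/1*0/1, 0/1 + 1/1*1/5) = [0/1, 1/5)
  'c': [0/1 + 1/1*1/5, 0/1 + 1/1*2/5) = [1/5, 2/5)
  'a': [0/1 + 1/1*2/5, 0/1 + 1/1*3/5) = [2/5, 3/5) <- contains code 323/625
  'e': [0/1 + 1/1*3/5, 0/1 + 1/1*1/1) = [3/5, 1/1)
  emit 'a', narrow to [2/5, 3/5)
Step 2: interval [2/5, 3/5), width = 3/5 - 2/5 = 1/5
  'd': [2/5 + 1/5*0/1, 2/5 + 1/5*1/5) = [2/5, 11/25)
  'c': [2/5 + 1/5*1/5, 2/5 + 1/5*2/5) = [11/25, 12/25)
  'a': [2/5 + 1/5*2/5, 2/5 + 1/5*3/5) = [12/25, 13/25) <- contains code 323/625
  'e': [2/5 + 1/5*3/5, 2/5 + 1/5*1/1) = [13/25, 3/5)
  emit 'a', narrow to [12/25, 13/25)
Step 3: interval [12/25, 13/25), width = 13/25 - 12/25 = 1/25
  'd': [12/25 + 1/25*0/1, 12/25 + 1/25*1/5) = [12/25, 61/125)
  'c': [12/25 + 1/25*1/5, 12/25 + 1/25*2/5) = [61/125, 62/125)
  'a': [12/25 + 1/25*2/5, 12/25 + 1/25*3/5) = [62/125, 63/125)
  'e': [12/25 + 1/25*3/5, 12/25 + 1/25*1/1) = [63/125, 13/25) <- contains code 323/625
  emit 'e', narrow to [63/125, 13/25)
Step 4: interval [63/125, 13/25), width = 13/25 - 63/125 = 2/125
  'd': [63/125 + 2/125*0/1, 63/125 + 2/125*1/5) = [63/125, 317/625)
  'c': [63/125 + 2/125*1/5, 63/125 + 2/125*2/5) = [317/625, 319/625)
  'a': [63/125 + 2/125*2/5, 63/125 + 2/125*3/5) = [319/625, 321/625)
  'e': [63/125 + 2/125*3/5, 63/125 + 2/125*1/1) = [321/625, 13/25) <- contains code 323/625
  emit 'e', narrow to [321/625, 13/25)

Answer: aaee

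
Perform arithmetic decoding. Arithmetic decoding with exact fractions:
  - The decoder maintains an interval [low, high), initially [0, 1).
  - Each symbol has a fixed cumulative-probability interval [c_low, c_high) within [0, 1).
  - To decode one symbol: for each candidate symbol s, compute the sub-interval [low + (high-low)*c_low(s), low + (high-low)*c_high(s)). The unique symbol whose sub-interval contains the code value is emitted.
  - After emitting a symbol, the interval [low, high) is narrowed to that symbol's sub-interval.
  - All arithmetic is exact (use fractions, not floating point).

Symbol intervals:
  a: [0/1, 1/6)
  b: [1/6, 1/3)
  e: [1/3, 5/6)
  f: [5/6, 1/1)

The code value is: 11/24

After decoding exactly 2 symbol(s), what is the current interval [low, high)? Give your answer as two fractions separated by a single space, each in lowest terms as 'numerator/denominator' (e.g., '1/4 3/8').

Answer: 5/12 1/2

Derivation:
Step 1: interval [0/1, 1/1), width = 1/1 - 0/1 = 1/1
  'a': [0/1 + 1/1*0/1, 0/1 + 1/1*1/6) = [0/1, 1/6)
  'b': [0/1 + 1/1*1/6, 0/1 + 1/1*1/3) = [1/6, 1/3)
  'e': [0/1 + 1/1*1/3, 0/1 + 1/1*5/6) = [1/3, 5/6) <- contains code 11/24
  'f': [0/1 + 1/1*5/6, 0/1 + 1/1*1/1) = [5/6, 1/1)
  emit 'e', narrow to [1/3, 5/6)
Step 2: interval [1/3, 5/6), width = 5/6 - 1/3 = 1/2
  'a': [1/3 + 1/2*0/1, 1/3 + 1/2*1/6) = [1/3, 5/12)
  'b': [1/3 + 1/2*1/6, 1/3 + 1/2*1/3) = [5/12, 1/2) <- contains code 11/24
  'e': [1/3 + 1/2*1/3, 1/3 + 1/2*5/6) = [1/2, 3/4)
  'f': [1/3 + 1/2*5/6, 1/3 + 1/2*1/1) = [3/4, 5/6)
  emit 'b', narrow to [5/12, 1/2)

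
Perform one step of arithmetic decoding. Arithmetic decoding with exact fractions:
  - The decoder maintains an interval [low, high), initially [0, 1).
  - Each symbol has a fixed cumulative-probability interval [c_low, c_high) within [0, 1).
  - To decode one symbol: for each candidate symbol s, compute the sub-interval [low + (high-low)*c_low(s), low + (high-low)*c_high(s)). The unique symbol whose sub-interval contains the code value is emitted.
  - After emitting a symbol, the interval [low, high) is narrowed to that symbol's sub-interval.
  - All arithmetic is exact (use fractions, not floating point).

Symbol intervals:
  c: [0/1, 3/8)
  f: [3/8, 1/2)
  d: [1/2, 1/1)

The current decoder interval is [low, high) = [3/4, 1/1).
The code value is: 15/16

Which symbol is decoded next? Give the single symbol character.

Interval width = high − low = 1/1 − 3/4 = 1/4
Scaled code = (code − low) / width = (15/16 − 3/4) / 1/4 = 3/4
  c: [0/1, 3/8) 
  f: [3/8, 1/2) 
  d: [1/2, 1/1) ← scaled code falls here ✓

Answer: d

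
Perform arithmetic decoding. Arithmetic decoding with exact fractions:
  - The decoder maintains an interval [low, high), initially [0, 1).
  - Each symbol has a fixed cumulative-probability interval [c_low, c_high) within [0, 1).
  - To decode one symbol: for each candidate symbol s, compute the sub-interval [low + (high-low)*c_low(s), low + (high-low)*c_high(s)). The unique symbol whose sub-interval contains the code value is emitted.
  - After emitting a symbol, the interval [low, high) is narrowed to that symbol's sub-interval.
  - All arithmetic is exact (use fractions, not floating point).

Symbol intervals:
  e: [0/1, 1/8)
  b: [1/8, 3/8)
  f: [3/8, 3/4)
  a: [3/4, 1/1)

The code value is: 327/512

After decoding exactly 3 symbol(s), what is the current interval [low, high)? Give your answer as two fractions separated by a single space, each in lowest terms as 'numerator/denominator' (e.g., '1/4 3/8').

Answer: 159/256 21/32

Derivation:
Step 1: interval [0/1, 1/1), width = 1/1 - 0/1 = 1/1
  'e': [0/1 + 1/1*0/1, 0/1 + 1/1*1/8) = [0/1, 1/8)
  'b': [0/1 + 1/1*1/8, 0/1 + 1/1*3/8) = [1/8, 3/8)
  'f': [0/1 + 1/1*3/8, 0/1 + 1/1*3/4) = [3/8, 3/4) <- contains code 327/512
  'a': [0/1 + 1/1*3/4, 0/1 + 1/1*1/1) = [3/4, 1/1)
  emit 'f', narrow to [3/8, 3/4)
Step 2: interval [3/8, 3/4), width = 3/4 - 3/8 = 3/8
  'e': [3/8 + 3/8*0/1, 3/8 + 3/8*1/8) = [3/8, 27/64)
  'b': [3/8 + 3/8*1/8, 3/8 + 3/8*3/8) = [27/64, 33/64)
  'f': [3/8 + 3/8*3/8, 3/8 + 3/8*3/4) = [33/64, 21/32) <- contains code 327/512
  'a': [3/8 + 3/8*3/4, 3/8 + 3/8*1/1) = [21/32, 3/4)
  emit 'f', narrow to [33/64, 21/32)
Step 3: interval [33/64, 21/32), width = 21/32 - 33/64 = 9/64
  'e': [33/64 + 9/64*0/1, 33/64 + 9/64*1/8) = [33/64, 273/512)
  'b': [33/64 + 9/64*1/8, 33/64 + 9/64*3/8) = [273/512, 291/512)
  'f': [33/64 + 9/64*3/8, 33/64 + 9/64*3/4) = [291/512, 159/256)
  'a': [33/64 + 9/64*3/4, 33/64 + 9/64*1/1) = [159/256, 21/32) <- contains code 327/512
  emit 'a', narrow to [159/256, 21/32)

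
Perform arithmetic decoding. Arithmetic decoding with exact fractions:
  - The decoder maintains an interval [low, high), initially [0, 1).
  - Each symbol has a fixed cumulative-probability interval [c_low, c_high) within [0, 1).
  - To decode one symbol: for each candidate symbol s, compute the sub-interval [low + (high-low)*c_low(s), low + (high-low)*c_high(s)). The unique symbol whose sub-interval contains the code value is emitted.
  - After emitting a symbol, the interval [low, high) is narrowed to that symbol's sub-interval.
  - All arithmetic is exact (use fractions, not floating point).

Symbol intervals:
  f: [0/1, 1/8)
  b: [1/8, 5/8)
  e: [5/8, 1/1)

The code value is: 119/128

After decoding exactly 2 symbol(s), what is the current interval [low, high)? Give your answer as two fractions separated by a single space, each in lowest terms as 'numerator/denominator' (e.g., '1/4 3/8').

Answer: 55/64 1/1

Derivation:
Step 1: interval [0/1, 1/1), width = 1/1 - 0/1 = 1/1
  'f': [0/1 + 1/1*0/1, 0/1 + 1/1*1/8) = [0/1, 1/8)
  'b': [0/1 + 1/1*1/8, 0/1 + 1/1*5/8) = [1/8, 5/8)
  'e': [0/1 + 1/1*5/8, 0/1 + 1/1*1/1) = [5/8, 1/1) <- contains code 119/128
  emit 'e', narrow to [5/8, 1/1)
Step 2: interval [5/8, 1/1), width = 1/1 - 5/8 = 3/8
  'f': [5/8 + 3/8*0/1, 5/8 + 3/8*1/8) = [5/8, 43/64)
  'b': [5/8 + 3/8*1/8, 5/8 + 3/8*5/8) = [43/64, 55/64)
  'e': [5/8 + 3/8*5/8, 5/8 + 3/8*1/1) = [55/64, 1/1) <- contains code 119/128
  emit 'e', narrow to [55/64, 1/1)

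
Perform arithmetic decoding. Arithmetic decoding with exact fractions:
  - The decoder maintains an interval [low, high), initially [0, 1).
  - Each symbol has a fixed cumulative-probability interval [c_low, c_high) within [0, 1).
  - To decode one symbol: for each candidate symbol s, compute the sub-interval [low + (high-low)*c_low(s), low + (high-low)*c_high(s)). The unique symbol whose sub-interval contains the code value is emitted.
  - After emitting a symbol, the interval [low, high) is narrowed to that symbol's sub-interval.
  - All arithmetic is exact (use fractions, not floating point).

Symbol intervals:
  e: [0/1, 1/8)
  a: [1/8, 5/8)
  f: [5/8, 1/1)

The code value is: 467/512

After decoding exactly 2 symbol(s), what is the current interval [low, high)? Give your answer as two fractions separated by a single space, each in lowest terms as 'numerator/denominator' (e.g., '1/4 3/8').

Answer: 55/64 1/1

Derivation:
Step 1: interval [0/1, 1/1), width = 1/1 - 0/1 = 1/1
  'e': [0/1 + 1/1*0/1, 0/1 + 1/1*1/8) = [0/1, 1/8)
  'a': [0/1 + 1/1*1/8, 0/1 + 1/1*5/8) = [1/8, 5/8)
  'f': [0/1 + 1/1*5/8, 0/1 + 1/1*1/1) = [5/8, 1/1) <- contains code 467/512
  emit 'f', narrow to [5/8, 1/1)
Step 2: interval [5/8, 1/1), width = 1/1 - 5/8 = 3/8
  'e': [5/8 + 3/8*0/1, 5/8 + 3/8*1/8) = [5/8, 43/64)
  'a': [5/8 + 3/8*1/8, 5/8 + 3/8*5/8) = [43/64, 55/64)
  'f': [5/8 + 3/8*5/8, 5/8 + 3/8*1/1) = [55/64, 1/1) <- contains code 467/512
  emit 'f', narrow to [55/64, 1/1)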